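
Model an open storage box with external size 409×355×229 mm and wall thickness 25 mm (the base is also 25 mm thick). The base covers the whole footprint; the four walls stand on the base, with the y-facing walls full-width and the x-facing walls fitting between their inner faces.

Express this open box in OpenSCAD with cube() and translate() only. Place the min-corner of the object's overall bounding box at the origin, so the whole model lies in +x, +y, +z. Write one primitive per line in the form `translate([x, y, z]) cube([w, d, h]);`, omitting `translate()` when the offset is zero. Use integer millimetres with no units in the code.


cube([409, 355, 25]);
translate([0, 0, 25]) cube([409, 25, 204]);
translate([0, 330, 25]) cube([409, 25, 204]);
translate([0, 25, 25]) cube([25, 305, 204]);
translate([384, 25, 25]) cube([25, 305, 204]);


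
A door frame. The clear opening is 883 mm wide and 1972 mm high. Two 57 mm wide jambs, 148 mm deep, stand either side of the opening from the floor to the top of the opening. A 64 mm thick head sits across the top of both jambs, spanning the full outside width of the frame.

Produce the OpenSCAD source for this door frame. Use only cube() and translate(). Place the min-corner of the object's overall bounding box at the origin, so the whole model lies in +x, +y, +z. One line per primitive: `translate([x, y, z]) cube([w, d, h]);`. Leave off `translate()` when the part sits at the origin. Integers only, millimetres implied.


cube([57, 148, 1972]);
translate([940, 0, 0]) cube([57, 148, 1972]);
translate([0, 0, 1972]) cube([997, 148, 64]);


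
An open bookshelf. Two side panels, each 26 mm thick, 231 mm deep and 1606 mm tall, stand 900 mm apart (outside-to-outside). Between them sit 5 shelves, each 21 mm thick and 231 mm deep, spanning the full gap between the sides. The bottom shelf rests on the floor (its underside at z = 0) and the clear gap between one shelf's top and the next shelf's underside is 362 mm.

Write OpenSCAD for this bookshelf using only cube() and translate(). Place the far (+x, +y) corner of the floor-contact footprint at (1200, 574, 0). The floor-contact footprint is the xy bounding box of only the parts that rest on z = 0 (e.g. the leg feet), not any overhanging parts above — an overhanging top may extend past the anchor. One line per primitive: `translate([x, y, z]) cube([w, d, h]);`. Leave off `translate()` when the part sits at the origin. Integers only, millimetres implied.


translate([300, 343, 0]) cube([26, 231, 1606]);
translate([1174, 343, 0]) cube([26, 231, 1606]);
translate([326, 343, 0]) cube([848, 231, 21]);
translate([326, 343, 383]) cube([848, 231, 21]);
translate([326, 343, 766]) cube([848, 231, 21]);
translate([326, 343, 1149]) cube([848, 231, 21]);
translate([326, 343, 1532]) cube([848, 231, 21]);


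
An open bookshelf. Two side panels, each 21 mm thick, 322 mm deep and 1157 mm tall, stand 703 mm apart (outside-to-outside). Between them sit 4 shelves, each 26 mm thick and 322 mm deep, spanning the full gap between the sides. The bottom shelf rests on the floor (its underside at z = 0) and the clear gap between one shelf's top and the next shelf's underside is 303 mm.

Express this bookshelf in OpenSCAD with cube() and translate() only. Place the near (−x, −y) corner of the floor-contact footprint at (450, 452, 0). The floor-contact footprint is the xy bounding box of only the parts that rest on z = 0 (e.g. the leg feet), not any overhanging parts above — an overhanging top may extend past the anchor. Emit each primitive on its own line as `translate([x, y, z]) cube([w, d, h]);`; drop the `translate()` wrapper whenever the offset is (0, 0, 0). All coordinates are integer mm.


translate([450, 452, 0]) cube([21, 322, 1157]);
translate([1132, 452, 0]) cube([21, 322, 1157]);
translate([471, 452, 0]) cube([661, 322, 26]);
translate([471, 452, 329]) cube([661, 322, 26]);
translate([471, 452, 658]) cube([661, 322, 26]);
translate([471, 452, 987]) cube([661, 322, 26]);


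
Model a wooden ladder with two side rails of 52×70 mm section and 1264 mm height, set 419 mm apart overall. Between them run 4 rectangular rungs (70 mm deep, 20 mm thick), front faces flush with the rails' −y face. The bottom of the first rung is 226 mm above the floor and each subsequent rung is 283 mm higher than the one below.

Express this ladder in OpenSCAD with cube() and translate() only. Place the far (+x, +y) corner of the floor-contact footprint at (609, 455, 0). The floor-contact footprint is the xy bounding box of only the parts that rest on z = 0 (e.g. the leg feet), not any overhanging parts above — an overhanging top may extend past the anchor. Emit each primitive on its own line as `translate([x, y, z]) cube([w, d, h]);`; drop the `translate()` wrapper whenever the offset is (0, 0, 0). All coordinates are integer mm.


translate([190, 385, 0]) cube([52, 70, 1264]);
translate([557, 385, 0]) cube([52, 70, 1264]);
translate([242, 385, 226]) cube([315, 70, 20]);
translate([242, 385, 509]) cube([315, 70, 20]);
translate([242, 385, 792]) cube([315, 70, 20]);
translate([242, 385, 1075]) cube([315, 70, 20]);


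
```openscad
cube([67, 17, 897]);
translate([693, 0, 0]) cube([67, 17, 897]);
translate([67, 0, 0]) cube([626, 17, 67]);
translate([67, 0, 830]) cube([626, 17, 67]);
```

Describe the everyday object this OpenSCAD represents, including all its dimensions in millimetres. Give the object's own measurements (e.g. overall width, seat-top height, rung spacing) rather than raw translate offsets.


A rectangular picture frame lying in the x–z plane (depth along y). The opening is 626 mm wide (x) by 763 mm tall (z), surrounded by a border 67 mm wide on all four sides. The frame is 17 mm deep and is made of two full-height vertical stiles with two horizontal rails fitted between them.


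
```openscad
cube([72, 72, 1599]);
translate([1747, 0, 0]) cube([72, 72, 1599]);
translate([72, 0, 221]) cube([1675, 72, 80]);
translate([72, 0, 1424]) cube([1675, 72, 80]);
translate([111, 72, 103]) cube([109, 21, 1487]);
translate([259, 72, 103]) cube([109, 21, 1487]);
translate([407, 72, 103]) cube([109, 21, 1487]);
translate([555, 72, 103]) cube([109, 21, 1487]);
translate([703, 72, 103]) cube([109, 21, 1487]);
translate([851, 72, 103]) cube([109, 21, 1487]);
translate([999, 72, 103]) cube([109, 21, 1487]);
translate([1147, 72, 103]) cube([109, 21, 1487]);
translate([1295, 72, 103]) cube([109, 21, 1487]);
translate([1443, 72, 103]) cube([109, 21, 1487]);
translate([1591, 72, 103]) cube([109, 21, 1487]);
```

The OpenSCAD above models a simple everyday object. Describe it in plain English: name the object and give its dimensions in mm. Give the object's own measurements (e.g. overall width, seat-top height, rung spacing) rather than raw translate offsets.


A fence section. Two 72×72 mm posts, 1599 mm tall, stand on the floor with a clear span of 1675 mm between their inner faces. Two horizontal rails of 72×80 mm section span the gap between the posts with their undersides at z = 221 mm and z = 1424 mm, flush with the posts' −y face. 11 pickets, each 109 mm wide, 21 mm thick and 1487 mm tall, are fixed to the +y face of the rails with their bottoms at z = 103 mm, spaced across the span with a 39 mm gap after the −x post and between neighbouring pickets, with 47 mm left before the +x post.


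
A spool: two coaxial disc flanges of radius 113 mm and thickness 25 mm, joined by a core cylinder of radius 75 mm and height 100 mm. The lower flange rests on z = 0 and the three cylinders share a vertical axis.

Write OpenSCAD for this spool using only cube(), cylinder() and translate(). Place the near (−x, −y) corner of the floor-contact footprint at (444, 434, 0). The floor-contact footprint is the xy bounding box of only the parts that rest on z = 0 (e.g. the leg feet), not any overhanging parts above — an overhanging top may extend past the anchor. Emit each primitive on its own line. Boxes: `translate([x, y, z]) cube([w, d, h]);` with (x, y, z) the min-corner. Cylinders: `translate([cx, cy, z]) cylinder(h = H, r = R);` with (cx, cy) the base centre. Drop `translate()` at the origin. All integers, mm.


translate([557, 547, 0]) cylinder(h = 25, r = 113);
translate([557, 547, 25]) cylinder(h = 100, r = 75);
translate([557, 547, 125]) cylinder(h = 25, r = 113);


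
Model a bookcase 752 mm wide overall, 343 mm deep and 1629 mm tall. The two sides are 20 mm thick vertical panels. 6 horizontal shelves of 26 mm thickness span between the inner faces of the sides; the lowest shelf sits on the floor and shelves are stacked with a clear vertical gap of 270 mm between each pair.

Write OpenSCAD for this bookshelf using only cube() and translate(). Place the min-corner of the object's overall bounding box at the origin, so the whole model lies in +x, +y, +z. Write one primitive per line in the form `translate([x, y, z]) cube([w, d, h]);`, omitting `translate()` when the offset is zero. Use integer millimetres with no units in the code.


cube([20, 343, 1629]);
translate([732, 0, 0]) cube([20, 343, 1629]);
translate([20, 0, 0]) cube([712, 343, 26]);
translate([20, 0, 296]) cube([712, 343, 26]);
translate([20, 0, 592]) cube([712, 343, 26]);
translate([20, 0, 888]) cube([712, 343, 26]);
translate([20, 0, 1184]) cube([712, 343, 26]);
translate([20, 0, 1480]) cube([712, 343, 26]);


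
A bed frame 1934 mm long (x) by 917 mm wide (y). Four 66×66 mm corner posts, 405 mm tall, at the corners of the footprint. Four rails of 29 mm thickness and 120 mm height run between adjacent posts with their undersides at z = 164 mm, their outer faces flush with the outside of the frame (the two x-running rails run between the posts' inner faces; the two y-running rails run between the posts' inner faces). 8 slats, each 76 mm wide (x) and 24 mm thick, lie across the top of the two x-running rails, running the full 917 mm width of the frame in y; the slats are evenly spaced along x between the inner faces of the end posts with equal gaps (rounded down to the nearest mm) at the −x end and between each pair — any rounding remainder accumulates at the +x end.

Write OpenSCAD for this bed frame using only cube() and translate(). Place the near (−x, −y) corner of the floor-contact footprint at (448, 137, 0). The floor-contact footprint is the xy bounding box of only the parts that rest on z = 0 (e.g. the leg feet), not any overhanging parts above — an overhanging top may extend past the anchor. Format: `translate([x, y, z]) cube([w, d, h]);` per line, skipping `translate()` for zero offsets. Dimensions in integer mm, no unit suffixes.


translate([448, 137, 0]) cube([66, 66, 405]);
translate([448, 988, 0]) cube([66, 66, 405]);
translate([2316, 137, 0]) cube([66, 66, 405]);
translate([2316, 988, 0]) cube([66, 66, 405]);
translate([514, 137, 164]) cube([1802, 29, 120]);
translate([514, 1025, 164]) cube([1802, 29, 120]);
translate([448, 203, 164]) cube([29, 785, 120]);
translate([2353, 203, 164]) cube([29, 785, 120]);
translate([646, 137, 284]) cube([76, 917, 24]);
translate([854, 137, 284]) cube([76, 917, 24]);
translate([1062, 137, 284]) cube([76, 917, 24]);
translate([1270, 137, 284]) cube([76, 917, 24]);
translate([1478, 137, 284]) cube([76, 917, 24]);
translate([1686, 137, 284]) cube([76, 917, 24]);
translate([1894, 137, 284]) cube([76, 917, 24]);
translate([2102, 137, 284]) cube([76, 917, 24]);


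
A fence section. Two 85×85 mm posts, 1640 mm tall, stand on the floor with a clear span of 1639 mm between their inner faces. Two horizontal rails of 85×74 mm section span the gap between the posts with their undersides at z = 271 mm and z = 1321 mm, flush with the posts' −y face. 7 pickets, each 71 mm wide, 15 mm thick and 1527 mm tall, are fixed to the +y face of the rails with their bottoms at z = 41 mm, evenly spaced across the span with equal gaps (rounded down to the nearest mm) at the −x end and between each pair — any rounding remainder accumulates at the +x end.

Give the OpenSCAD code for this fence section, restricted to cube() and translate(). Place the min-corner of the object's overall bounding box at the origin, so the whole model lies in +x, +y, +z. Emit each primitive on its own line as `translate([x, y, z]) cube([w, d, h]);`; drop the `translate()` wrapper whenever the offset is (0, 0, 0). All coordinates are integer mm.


cube([85, 85, 1640]);
translate([1724, 0, 0]) cube([85, 85, 1640]);
translate([85, 0, 271]) cube([1639, 85, 74]);
translate([85, 0, 1321]) cube([1639, 85, 74]);
translate([227, 85, 41]) cube([71, 15, 1527]);
translate([440, 85, 41]) cube([71, 15, 1527]);
translate([653, 85, 41]) cube([71, 15, 1527]);
translate([866, 85, 41]) cube([71, 15, 1527]);
translate([1079, 85, 41]) cube([71, 15, 1527]);
translate([1292, 85, 41]) cube([71, 15, 1527]);
translate([1505, 85, 41]) cube([71, 15, 1527]);


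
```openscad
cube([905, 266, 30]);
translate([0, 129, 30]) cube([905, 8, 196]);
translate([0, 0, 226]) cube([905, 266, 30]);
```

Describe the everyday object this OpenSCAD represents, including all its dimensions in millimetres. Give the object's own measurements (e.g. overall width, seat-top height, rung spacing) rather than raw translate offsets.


An I-beam lying along x, 905 mm long. Overall section height 256 mm. Two flanges 266 mm wide (y) and 30 mm thick, one on the floor and one at the top; a web 8 mm thick runs between them, centred on the flange width.


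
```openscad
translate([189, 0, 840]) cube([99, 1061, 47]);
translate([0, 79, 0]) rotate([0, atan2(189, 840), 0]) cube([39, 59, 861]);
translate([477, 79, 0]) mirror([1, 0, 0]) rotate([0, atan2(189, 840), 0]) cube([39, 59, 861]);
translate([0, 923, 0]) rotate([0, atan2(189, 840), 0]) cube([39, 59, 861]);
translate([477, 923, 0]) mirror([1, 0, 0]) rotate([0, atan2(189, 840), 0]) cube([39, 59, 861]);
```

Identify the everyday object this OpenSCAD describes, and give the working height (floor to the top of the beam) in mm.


A sawhorse. The overall height is 887 mm.

A beam across two mirrored pairs of raked legs — a sawhorse. The beam's underside is at z = 840 (matching the legs' vertical rise in atan2(189, 840)) and the beam is 47 mm tall, so its top is at 840 + 47 = 887 mm. The raked legs top out at the beam's underside, so that is the highest point.


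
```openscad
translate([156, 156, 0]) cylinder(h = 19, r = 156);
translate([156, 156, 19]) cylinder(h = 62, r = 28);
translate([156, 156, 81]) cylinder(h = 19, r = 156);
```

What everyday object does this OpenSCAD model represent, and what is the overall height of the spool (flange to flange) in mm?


A spool. The overall height is 100 mm.

Three coaxial cylinders, large–small–large — a spool. Two 19 mm flanges and a 62 mm core give 19 + 62 + 19 = 100 mm.


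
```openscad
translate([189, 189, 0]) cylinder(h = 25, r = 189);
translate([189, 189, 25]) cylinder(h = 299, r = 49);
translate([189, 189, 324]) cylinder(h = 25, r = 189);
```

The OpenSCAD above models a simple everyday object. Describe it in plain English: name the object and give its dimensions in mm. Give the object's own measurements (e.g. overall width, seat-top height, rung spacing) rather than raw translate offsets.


A spool: two coaxial disc flanges of radius 189 mm and thickness 25 mm, joined by a core cylinder of radius 49 mm and height 299 mm. The lower flange rests on z = 0 and the three cylinders share a vertical axis.


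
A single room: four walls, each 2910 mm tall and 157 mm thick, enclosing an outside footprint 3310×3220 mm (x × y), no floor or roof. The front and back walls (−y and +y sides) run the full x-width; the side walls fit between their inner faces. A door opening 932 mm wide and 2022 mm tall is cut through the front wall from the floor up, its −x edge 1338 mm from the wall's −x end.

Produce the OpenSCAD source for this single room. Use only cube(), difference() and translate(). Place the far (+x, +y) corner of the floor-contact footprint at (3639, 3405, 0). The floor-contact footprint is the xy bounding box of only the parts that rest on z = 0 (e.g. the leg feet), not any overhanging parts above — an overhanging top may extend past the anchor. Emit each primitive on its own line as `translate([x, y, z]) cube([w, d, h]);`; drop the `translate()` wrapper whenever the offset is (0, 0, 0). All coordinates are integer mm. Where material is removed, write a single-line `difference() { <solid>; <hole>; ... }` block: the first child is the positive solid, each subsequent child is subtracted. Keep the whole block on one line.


difference() { translate([329, 185, 0]) cube([3310, 157, 2910]); translate([1667, 185, 0]) cube([932, 157, 2022]); }
translate([329, 3248, 0]) cube([3310, 157, 2910]);
translate([329, 342, 0]) cube([157, 2906, 2910]);
translate([3482, 342, 0]) cube([157, 2906, 2910]);


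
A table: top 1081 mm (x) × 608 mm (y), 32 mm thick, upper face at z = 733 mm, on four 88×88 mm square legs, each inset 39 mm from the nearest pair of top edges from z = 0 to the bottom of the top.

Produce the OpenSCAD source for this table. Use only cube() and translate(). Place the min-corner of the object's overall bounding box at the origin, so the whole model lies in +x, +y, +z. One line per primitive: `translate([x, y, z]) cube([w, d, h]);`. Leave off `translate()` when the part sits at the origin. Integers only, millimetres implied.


translate([0, 0, 701]) cube([1081, 608, 32]);
translate([39, 39, 0]) cube([88, 88, 701]);
translate([954, 39, 0]) cube([88, 88, 701]);
translate([39, 481, 0]) cube([88, 88, 701]);
translate([954, 481, 0]) cube([88, 88, 701]);


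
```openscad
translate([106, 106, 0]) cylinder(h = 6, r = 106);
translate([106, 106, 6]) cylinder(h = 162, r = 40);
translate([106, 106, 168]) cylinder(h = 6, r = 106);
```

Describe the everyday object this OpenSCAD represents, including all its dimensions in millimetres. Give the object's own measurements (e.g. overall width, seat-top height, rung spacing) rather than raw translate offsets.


A spool: two coaxial disc flanges of radius 106 mm and thickness 6 mm, joined by a core cylinder of radius 40 mm and height 162 mm. The lower flange rests on z = 0 and the three cylinders share a vertical axis.


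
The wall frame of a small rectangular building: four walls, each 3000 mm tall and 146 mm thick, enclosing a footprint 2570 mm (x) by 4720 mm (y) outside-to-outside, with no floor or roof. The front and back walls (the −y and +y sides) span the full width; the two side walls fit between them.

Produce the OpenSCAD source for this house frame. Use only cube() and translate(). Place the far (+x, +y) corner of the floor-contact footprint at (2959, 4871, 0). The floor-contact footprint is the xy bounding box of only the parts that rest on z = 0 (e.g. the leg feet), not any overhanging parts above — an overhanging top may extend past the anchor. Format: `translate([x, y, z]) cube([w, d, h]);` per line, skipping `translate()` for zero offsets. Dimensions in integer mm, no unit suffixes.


translate([389, 151, 0]) cube([2570, 146, 3000]);
translate([389, 4725, 0]) cube([2570, 146, 3000]);
translate([389, 297, 0]) cube([146, 4428, 3000]);
translate([2813, 297, 0]) cube([146, 4428, 3000]);


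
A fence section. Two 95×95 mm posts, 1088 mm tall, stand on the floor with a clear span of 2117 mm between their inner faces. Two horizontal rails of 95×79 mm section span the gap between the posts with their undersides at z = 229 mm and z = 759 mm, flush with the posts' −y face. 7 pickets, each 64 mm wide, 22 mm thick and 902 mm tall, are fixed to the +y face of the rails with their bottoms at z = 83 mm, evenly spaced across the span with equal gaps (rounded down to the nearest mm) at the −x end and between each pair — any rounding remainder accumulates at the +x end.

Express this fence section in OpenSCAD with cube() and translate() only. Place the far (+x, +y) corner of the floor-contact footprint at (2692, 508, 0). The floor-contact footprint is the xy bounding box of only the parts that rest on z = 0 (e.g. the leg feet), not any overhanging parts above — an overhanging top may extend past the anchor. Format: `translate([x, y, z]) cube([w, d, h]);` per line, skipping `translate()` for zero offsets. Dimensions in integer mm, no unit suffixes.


translate([385, 413, 0]) cube([95, 95, 1088]);
translate([2597, 413, 0]) cube([95, 95, 1088]);
translate([480, 413, 229]) cube([2117, 95, 79]);
translate([480, 413, 759]) cube([2117, 95, 79]);
translate([688, 508, 83]) cube([64, 22, 902]);
translate([960, 508, 83]) cube([64, 22, 902]);
translate([1232, 508, 83]) cube([64, 22, 902]);
translate([1504, 508, 83]) cube([64, 22, 902]);
translate([1776, 508, 83]) cube([64, 22, 902]);
translate([2048, 508, 83]) cube([64, 22, 902]);
translate([2320, 508, 83]) cube([64, 22, 902]);


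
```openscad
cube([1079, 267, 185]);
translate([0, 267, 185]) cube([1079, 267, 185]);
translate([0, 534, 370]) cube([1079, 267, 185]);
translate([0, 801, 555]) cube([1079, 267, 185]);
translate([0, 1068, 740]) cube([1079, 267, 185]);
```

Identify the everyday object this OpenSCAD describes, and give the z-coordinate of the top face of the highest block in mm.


A staircase. The total rise is 925 mm.

5 identical blocks, each offset up and back from the previous — a staircase. Each step is 185 mm tall and there are 5 of them, so the total rise is 5 × 185 = 925 mm.


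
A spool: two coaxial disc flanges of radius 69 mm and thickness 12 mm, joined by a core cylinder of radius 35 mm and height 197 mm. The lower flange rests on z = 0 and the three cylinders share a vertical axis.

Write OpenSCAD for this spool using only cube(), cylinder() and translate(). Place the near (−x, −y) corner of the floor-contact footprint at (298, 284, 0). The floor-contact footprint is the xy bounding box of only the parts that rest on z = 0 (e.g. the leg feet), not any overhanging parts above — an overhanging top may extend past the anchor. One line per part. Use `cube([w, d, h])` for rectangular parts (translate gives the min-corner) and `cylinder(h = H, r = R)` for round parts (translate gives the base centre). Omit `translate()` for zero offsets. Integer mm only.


translate([367, 353, 0]) cylinder(h = 12, r = 69);
translate([367, 353, 12]) cylinder(h = 197, r = 35);
translate([367, 353, 209]) cylinder(h = 12, r = 69);


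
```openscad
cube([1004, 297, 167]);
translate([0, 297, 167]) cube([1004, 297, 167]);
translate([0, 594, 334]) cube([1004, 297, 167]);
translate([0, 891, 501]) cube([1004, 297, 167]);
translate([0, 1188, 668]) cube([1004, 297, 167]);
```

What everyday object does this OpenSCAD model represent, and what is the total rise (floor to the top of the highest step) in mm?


A staircase. The total rise is 835 mm.

5 identical blocks, each offset up and back from the previous — a staircase. Each step is 167 mm tall and there are 5 of them, so the total rise is 5 × 167 = 835 mm.


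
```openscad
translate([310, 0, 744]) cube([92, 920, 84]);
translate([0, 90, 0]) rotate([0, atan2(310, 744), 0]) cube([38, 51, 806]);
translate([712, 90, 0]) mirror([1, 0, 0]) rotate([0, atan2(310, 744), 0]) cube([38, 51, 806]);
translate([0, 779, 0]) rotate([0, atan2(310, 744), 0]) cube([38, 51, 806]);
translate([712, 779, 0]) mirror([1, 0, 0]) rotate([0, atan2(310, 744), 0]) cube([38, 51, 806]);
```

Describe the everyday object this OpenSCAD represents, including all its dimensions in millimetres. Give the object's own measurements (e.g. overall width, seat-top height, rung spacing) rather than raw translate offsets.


A sawhorse. A 92×920×84 mm beam (x, y, z) sits on two A-frame leg pairs. Each pair is two raked legs of 38×51 mm section (51 mm along y) splaying symmetrically in x. Each leg rises 744 mm vertically over 310 mm of horizontal reach and is 806 mm long along its own axis. Every leg's outer bottom edge rests on the floor and its outer top edge meets a bottom edge of the beam — the left legs (tilting toward +x) meet the beam's −x bottom edge, the right legs (their mirror images, tilting toward −x) meet its +x bottom edge — so the leg tops tuck under the beam, the beam's underside is 744 mm above the floor, and the feet are 712 mm apart outside-to-outside with the beam centred between them. The two leg pairs are set in 90 mm from either end of the beam.


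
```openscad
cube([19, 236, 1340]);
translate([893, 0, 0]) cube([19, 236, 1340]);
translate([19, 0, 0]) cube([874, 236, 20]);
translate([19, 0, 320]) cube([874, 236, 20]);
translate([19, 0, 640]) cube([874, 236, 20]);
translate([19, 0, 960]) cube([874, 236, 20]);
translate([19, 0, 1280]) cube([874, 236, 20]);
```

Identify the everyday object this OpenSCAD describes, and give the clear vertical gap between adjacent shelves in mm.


A bookshelf. The clear shelf gap is 300 mm.

Two tall side panels with 5 horizontal boards between them — a bookshelf. The first two shelf undersides are at z = 0 and z = 320; with shelf thickness 20, the clear gap is 320 − 0 − 20 = 300 mm.


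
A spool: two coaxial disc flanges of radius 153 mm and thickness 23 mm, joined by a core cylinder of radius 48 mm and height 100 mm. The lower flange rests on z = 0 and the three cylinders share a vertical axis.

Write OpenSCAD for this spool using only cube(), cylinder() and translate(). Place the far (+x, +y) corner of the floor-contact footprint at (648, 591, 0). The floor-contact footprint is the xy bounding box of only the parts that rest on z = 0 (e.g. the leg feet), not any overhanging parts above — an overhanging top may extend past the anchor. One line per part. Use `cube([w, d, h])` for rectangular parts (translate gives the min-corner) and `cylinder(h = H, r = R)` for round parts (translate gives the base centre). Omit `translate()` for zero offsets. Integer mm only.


translate([495, 438, 0]) cylinder(h = 23, r = 153);
translate([495, 438, 23]) cylinder(h = 100, r = 48);
translate([495, 438, 123]) cylinder(h = 23, r = 153);


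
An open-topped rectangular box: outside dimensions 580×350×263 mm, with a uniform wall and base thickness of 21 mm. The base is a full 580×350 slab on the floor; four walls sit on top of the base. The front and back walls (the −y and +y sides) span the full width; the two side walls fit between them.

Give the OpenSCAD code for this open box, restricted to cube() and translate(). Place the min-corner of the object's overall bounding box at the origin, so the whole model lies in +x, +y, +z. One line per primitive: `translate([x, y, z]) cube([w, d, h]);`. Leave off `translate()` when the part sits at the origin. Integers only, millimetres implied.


cube([580, 350, 21]);
translate([0, 0, 21]) cube([580, 21, 242]);
translate([0, 329, 21]) cube([580, 21, 242]);
translate([0, 21, 21]) cube([21, 308, 242]);
translate([559, 21, 21]) cube([21, 308, 242]);


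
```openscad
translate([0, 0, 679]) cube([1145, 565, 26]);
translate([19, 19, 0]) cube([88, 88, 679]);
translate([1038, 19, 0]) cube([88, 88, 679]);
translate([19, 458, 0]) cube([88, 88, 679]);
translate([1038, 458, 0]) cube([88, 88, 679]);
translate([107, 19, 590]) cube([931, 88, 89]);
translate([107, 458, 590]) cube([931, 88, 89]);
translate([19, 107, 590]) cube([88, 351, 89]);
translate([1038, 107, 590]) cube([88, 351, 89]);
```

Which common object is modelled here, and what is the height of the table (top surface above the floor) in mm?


A table. The table height is 705 mm.

A 1145×565×26 slab sits at z = 679 on four 88 mm square posts — a table. The top surface is at 679 + 26 = 705 mm.


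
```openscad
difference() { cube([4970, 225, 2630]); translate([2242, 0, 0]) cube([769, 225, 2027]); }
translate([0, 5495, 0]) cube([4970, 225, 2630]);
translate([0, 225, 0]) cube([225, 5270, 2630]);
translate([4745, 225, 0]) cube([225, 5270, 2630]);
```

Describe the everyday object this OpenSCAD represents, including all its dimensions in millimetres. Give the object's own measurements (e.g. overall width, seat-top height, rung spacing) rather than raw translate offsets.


A single room: four walls, each 2630 mm tall and 225 mm thick, enclosing an outside footprint 4970×5720 mm (x × y), no floor or roof. The front and back walls (−y and +y sides) run the full x-width; the side walls fit between their inner faces. A door opening 769 mm wide and 2027 mm tall is cut through the front wall from the floor up, its −x edge 2242 mm from the wall's −x end.


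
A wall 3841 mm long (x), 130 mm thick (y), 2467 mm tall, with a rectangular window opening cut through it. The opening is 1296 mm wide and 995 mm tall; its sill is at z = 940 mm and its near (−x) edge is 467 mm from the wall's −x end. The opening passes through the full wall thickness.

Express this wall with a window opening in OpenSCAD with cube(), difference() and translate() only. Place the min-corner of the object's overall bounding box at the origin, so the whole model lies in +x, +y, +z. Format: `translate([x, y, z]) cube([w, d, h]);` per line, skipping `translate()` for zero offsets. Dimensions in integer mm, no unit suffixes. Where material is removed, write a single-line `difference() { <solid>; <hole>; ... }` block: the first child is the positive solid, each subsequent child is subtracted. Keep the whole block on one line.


difference() { cube([3841, 130, 2467]); translate([467, 0, 940]) cube([1296, 130, 995]); }


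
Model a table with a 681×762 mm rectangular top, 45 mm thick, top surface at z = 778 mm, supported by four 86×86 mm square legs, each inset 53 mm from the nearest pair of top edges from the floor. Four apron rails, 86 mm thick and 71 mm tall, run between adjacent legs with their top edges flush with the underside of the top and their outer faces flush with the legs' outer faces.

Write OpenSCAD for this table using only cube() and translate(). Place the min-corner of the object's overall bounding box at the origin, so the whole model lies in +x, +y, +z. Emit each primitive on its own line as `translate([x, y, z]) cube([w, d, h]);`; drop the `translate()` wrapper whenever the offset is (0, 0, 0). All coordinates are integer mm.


translate([0, 0, 733]) cube([681, 762, 45]);
translate([53, 53, 0]) cube([86, 86, 733]);
translate([542, 53, 0]) cube([86, 86, 733]);
translate([53, 623, 0]) cube([86, 86, 733]);
translate([542, 623, 0]) cube([86, 86, 733]);
translate([139, 53, 662]) cube([403, 86, 71]);
translate([139, 623, 662]) cube([403, 86, 71]);
translate([53, 139, 662]) cube([86, 484, 71]);
translate([542, 139, 662]) cube([86, 484, 71]);


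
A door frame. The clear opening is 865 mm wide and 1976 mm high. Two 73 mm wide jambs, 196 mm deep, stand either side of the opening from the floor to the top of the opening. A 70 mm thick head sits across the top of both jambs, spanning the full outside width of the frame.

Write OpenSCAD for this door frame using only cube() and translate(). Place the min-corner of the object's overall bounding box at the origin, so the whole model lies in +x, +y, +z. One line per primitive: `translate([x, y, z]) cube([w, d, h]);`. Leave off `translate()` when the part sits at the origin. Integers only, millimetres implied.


cube([73, 196, 1976]);
translate([938, 0, 0]) cube([73, 196, 1976]);
translate([0, 0, 1976]) cube([1011, 196, 70]);


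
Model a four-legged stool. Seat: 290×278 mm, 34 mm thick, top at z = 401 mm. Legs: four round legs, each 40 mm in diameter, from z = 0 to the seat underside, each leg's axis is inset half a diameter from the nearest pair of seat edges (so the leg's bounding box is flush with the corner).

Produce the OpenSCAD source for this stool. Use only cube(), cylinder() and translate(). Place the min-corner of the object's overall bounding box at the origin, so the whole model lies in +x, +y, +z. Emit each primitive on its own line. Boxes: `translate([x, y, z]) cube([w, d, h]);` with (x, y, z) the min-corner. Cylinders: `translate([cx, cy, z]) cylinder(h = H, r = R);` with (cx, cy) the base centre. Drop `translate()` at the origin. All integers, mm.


// leg_h = 401 - 34 = 367
translate([0, 0, 367]) cube([290, 278, 34]);
translate([20, 20, 0]) cylinder(h = 367, r = 20);
translate([270, 20, 0]) cylinder(h = 367, r = 20);
translate([20, 258, 0]) cylinder(h = 367, r = 20);
translate([270, 258, 0]) cylinder(h = 367, r = 20);


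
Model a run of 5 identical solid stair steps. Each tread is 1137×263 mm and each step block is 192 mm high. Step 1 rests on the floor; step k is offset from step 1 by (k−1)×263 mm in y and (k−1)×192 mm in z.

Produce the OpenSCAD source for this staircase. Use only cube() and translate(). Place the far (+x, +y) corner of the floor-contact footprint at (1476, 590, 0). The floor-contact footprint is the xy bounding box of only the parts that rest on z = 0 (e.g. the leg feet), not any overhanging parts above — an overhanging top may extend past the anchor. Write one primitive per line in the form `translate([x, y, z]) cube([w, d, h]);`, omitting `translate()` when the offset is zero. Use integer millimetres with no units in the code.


translate([339, 327, 0]) cube([1137, 263, 192]);
translate([339, 590, 192]) cube([1137, 263, 192]);
translate([339, 853, 384]) cube([1137, 263, 192]);
translate([339, 1116, 576]) cube([1137, 263, 192]);
translate([339, 1379, 768]) cube([1137, 263, 192]);


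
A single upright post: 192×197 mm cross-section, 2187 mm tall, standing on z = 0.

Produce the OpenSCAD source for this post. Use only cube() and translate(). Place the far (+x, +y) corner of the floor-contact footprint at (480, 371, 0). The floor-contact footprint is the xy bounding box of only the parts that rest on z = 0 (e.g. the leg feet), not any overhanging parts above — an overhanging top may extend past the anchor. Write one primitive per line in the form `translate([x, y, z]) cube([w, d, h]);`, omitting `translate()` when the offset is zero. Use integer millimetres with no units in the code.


translate([288, 174, 0]) cube([192, 197, 2187]);


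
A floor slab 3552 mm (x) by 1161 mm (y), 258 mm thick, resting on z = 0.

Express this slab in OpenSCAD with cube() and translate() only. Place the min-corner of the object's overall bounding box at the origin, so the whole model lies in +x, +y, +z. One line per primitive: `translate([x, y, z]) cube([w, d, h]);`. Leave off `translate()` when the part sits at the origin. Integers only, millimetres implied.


cube([3552, 1161, 258]);


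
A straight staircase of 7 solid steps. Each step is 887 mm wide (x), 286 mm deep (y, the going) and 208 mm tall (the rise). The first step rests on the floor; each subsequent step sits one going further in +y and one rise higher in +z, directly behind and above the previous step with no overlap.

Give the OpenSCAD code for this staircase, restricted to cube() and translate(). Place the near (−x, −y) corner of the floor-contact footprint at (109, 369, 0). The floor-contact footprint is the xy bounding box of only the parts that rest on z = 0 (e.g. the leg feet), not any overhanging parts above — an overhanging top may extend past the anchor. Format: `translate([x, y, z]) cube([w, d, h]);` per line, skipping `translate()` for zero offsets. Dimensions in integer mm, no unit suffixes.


translate([109, 369, 0]) cube([887, 286, 208]);
translate([109, 655, 208]) cube([887, 286, 208]);
translate([109, 941, 416]) cube([887, 286, 208]);
translate([109, 1227, 624]) cube([887, 286, 208]);
translate([109, 1513, 832]) cube([887, 286, 208]);
translate([109, 1799, 1040]) cube([887, 286, 208]);
translate([109, 2085, 1248]) cube([887, 286, 208]);


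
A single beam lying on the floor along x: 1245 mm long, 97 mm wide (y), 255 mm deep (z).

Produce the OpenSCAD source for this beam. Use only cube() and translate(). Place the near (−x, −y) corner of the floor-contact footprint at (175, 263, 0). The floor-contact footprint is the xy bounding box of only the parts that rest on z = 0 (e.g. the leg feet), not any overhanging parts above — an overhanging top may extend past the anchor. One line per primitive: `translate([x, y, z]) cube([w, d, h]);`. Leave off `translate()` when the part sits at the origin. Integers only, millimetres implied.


translate([175, 263, 0]) cube([1245, 97, 255]);


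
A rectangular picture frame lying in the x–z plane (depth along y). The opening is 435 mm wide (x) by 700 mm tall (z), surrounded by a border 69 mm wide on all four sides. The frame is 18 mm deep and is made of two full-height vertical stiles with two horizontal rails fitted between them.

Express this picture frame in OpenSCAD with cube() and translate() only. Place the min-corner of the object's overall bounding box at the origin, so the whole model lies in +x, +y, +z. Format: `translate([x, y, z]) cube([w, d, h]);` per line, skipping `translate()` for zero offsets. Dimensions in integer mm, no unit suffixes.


cube([69, 18, 838]);
translate([504, 0, 0]) cube([69, 18, 838]);
translate([69, 0, 0]) cube([435, 18, 69]);
translate([69, 0, 769]) cube([435, 18, 69]);


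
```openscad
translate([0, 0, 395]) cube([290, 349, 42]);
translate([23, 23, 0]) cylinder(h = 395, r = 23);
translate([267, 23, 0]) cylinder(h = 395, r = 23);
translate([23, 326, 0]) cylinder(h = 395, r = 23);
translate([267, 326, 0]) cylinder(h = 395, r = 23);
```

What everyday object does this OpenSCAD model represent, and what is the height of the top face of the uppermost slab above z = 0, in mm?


A stool. The seat height is 437 mm.

A 290×349×42 slab at z = 395 on four corner cylinders — a stool. The seat top is 395 + 42 = 437 mm.


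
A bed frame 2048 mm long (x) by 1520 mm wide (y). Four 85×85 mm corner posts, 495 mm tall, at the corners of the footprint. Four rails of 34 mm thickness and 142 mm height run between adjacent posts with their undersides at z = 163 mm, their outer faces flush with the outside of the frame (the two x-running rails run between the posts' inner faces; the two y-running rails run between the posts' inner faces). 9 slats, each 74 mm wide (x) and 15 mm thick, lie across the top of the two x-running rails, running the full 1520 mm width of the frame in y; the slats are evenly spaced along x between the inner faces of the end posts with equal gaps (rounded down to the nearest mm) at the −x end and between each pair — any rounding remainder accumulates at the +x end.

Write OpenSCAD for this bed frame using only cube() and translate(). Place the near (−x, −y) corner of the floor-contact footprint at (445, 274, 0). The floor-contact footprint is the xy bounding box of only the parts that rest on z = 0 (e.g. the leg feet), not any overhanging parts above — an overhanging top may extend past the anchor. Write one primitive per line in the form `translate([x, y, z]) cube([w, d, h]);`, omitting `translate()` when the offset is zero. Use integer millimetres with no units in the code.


translate([445, 274, 0]) cube([85, 85, 495]);
translate([445, 1709, 0]) cube([85, 85, 495]);
translate([2408, 274, 0]) cube([85, 85, 495]);
translate([2408, 1709, 0]) cube([85, 85, 495]);
translate([530, 274, 163]) cube([1878, 34, 142]);
translate([530, 1760, 163]) cube([1878, 34, 142]);
translate([445, 359, 163]) cube([34, 1350, 142]);
translate([2459, 359, 163]) cube([34, 1350, 142]);
translate([651, 274, 305]) cube([74, 1520, 15]);
translate([846, 274, 305]) cube([74, 1520, 15]);
translate([1041, 274, 305]) cube([74, 1520, 15]);
translate([1236, 274, 305]) cube([74, 1520, 15]);
translate([1431, 274, 305]) cube([74, 1520, 15]);
translate([1626, 274, 305]) cube([74, 1520, 15]);
translate([1821, 274, 305]) cube([74, 1520, 15]);
translate([2016, 274, 305]) cube([74, 1520, 15]);
translate([2211, 274, 305]) cube([74, 1520, 15]);


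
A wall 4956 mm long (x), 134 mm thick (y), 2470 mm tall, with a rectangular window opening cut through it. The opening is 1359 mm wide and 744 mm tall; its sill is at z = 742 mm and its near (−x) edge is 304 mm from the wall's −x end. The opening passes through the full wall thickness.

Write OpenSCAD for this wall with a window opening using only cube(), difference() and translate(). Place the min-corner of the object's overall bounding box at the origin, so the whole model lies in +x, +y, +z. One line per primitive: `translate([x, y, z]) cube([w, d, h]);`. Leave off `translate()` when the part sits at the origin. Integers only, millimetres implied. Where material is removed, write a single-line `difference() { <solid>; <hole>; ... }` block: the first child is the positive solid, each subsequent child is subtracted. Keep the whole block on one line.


difference() { cube([4956, 134, 2470]); translate([304, 0, 742]) cube([1359, 134, 744]); }
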